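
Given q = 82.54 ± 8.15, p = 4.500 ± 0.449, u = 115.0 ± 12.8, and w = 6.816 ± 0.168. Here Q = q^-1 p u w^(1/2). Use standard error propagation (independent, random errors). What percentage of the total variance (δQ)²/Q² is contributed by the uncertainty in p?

30.9%

(δQ/Q)² = (-1·δq/q)² + (1·δp/p)² + (1·δu/u)² + (½·δw/w)²
  q term: (-1×0.0987)² = 0.00975
  p term: (1×0.0998)² = 0.00996
  u term: (1×0.111)² = 0.0124
  w term: (0.5×0.0246)² = 0.000152
Total = 0.0322. Share from p = 0.00996/0.0322 = 0.309.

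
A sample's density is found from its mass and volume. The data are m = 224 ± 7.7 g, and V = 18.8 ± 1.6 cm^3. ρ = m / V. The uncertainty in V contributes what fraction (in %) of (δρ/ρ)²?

86.0%

(δρ/ρ)² = (1·δm/m)² + (-1·δV/V)²
  m term: (1×0.0344)² = 0.00118
  V term: (-1×0.0851)² = 0.00724
Total = 0.00842. Share from V = 0.00724/0.00842 = 0.860.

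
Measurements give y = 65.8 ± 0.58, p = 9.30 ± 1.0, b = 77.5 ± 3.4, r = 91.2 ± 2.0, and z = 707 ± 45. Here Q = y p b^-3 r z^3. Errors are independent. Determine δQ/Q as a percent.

25.7%

Q is a product of powers, so relative uncertainties combine in quadrature:
  (1·δy/y)² = (1×0.00881)² = 7.77e-05;  (1·δp/p)² = (1×0.108)² = 0.0116;  (-3·δb/b)² = (-3×0.0439)² = 0.0173;  (1·δr/r)² = (1×0.0219)² = 0.000481;  (3·δz/z)² = (3×0.0636)² = 0.0365
δQ/Q = √(0.0659) = 0.257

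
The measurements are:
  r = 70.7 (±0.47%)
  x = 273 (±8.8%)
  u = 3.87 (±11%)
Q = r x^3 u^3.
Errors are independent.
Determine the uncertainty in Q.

Q is a product of powers, so relative uncertainties combine in quadrature:
  (1·δr/r)² = (1×0.00470)² = 2.21e-05;  (3·δx/x)² = (3×0.0880)² = 0.0697;  (3·δu/u)² = (3×0.110)² = 0.109
δQ/Q = √(0.179) = 0.423
Q = 8.34e+10, so δQ = 0.423 × 8.34e+10 = 3.52e+10.

3.52e+10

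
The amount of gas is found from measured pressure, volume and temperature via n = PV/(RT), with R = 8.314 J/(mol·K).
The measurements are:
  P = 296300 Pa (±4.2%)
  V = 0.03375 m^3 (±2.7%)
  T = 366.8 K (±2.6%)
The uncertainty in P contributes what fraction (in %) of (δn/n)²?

(δn/n)² = (1·δP/P)² + (1·δV/V)² + (-1·δT/T)²
  P term: (1×0.0420)² = 0.00176
  V term: (1×0.0270)² = 0.000729
  T term: (-1×0.0260)² = 0.000676
Total = 0.00317. Share from P = 0.00176/0.00317 = 0.557.

55.7%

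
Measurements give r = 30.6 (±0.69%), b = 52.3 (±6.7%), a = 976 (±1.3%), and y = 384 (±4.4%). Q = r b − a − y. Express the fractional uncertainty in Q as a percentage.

Let p = r·b = 1600. δp/p = √((1·δr/r)² + (1·δb/b)²) = √(4.76e-05 + 0.00449) = 0.0674, so δp = 108.
Q = p − a − y: δQ = √(δp² + δa² + δy²) = √(11600 + 161 + 285) = 110
Q = 240, so δQ/Q = 110/240 = 0.457.

45.7%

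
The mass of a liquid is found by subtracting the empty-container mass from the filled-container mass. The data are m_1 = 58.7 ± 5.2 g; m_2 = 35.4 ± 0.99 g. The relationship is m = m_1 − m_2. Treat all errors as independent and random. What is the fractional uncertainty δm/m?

0.227

m is a linear combination, so absolute uncertainties add in quadrature:
  (δm_1)² = 27.0;  (δm_2)² = 0.980
δm = √(28.0) = 5.29 g
m = 23.3 g, so δm/m = 5.29/23.3 = 0.227.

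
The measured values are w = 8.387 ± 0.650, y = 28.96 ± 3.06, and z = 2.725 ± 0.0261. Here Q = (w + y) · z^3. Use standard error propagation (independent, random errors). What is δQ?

Let u = w + y = 37.35. δu = √(δw² + δy²) = √(0.423 + 9.36) = 3.13, so δu/u = 0.0838.
Q is then a monomial in u, z:
δQ/Q = √((δu/u)² + (3·δz/z)²) = √(0.00702 + 0.000826) = 0.0886
Q = 755.7, so δQ = 0.0886 × 755.7 = 66.9.

66.9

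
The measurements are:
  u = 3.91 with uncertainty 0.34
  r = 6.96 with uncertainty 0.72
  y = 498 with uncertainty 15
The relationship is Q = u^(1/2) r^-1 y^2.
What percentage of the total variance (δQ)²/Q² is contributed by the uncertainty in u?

(δQ/Q)² = (½·δu/u)² + (-1·δr/r)² + (2·δy/y)²
  u term: (0.5×0.0870)² = 0.00189
  r term: (-1×0.103)² = 0.0107
  y term: (2×0.0301)² = 0.00363
Total = 0.0162. Share from u = 0.00189/0.0162 = 0.117.

11.7%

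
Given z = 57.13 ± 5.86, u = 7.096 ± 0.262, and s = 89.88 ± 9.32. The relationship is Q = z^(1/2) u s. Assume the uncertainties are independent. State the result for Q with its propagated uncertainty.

Products/powers → add relative errors in quadrature, weighted by exponent:
  (½·δz/z)² = (0.5×0.103)² = 0.00263;  (1·δu/u)² = (1×0.0369)² = 0.00136;  (1·δs/s)² = (1×0.104)² = 0.0108
δQ/Q = √(0.0147) = 0.121
Q = 4821, so δQ = 0.121 × 4821 = 585.

4821 ± 585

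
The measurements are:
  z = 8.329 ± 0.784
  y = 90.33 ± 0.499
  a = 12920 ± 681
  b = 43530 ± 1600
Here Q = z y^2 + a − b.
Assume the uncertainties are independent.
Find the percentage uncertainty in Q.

17.9%

Let p = z·y^2 = 67960. δp/p = √((1·δz/z)² + (2·δy/y)²) = √(0.00886 + 0.000122) = 0.0948, so δp = 6440.
Q = p + a − b: δQ = √(δp² + δa² + δb²) = √(4.15e+07 + 4.64e+05 + 2.56e+06) = 6670
Q = 37350, so δQ/Q = 6670/37350 = 0.179.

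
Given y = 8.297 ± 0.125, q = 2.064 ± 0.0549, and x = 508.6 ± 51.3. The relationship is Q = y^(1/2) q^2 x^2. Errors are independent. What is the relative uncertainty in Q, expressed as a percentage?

Each factor contributes (exponent × relative error)² to (δQ/Q)²:
  (½·δy/y)² = (0.5×0.0151)² = 5.67e-05;  (2·δq/q)² = (2×0.0266)² = 0.00283;  (2·δx/x)² = (2×0.101)² = 0.0407
δQ/Q = √(0.0436) = 0.209

20.9%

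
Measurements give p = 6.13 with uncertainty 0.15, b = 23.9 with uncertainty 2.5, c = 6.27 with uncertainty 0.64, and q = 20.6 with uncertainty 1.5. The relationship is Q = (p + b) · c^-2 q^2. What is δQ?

Let u = p + b = 30.0. δu = √(δp² + δb²) = √(0.0225 + 6.25) = 2.50, so δu/u = 0.0834.
Q is then a monomial in u, c, q:
δQ/Q = √((δu/u)² + (-2·δc/c)² + (2·δq/q)²) = √(0.00696 + 0.0417 + 0.0212) = 0.264
Q = 324, so δQ = 0.264 × 324 = 85.7.

85.7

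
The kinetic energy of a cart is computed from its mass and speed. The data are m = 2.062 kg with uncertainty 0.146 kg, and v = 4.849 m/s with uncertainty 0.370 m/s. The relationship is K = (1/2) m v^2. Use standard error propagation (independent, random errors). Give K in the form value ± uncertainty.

For a monomial K ∝ m, v^2, fractional errors add in quadrature:
  (1·δm/m)² = (1×0.0708)² = 0.00501;  (2·δv/v)² = (2×0.0763)² = 0.0233
δK/K = √(0.0283) = 0.168
K = 24.24 J, so δK = 0.168 × 24.24 = 4.08 J.

24.24 ± 4.08 J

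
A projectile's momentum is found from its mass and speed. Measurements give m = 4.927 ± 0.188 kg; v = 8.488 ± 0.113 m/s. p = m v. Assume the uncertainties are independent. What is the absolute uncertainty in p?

1.69 kg·m/s

Since p is a product/quotient, work with relative uncertainties:
  (1·δm/m)² = (1×0.0382)² = 0.00146;  (1·δv/v)² = (1×0.0133)² = 0.000177
δp/p = √(0.00163) = 0.0404
p = 41.82 kg·m/s, so δp = 0.0404 × 41.82 = 1.69 kg·m/s.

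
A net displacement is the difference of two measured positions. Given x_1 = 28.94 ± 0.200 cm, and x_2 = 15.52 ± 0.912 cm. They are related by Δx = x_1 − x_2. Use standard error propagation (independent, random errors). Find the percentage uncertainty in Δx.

For a sum/difference, combine absolute errors in quadrature:
  (δx_1)² = 0.0400;  (δx_2)² = 0.832
δΔx = √(0.872) = 0.934 cm
Δx = 13.42 cm, so δΔx/Δx = 0.934/13.42 = 0.0696.

6.96%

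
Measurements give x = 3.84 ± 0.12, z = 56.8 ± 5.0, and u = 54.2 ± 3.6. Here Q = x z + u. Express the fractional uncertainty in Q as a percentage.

Let p = x·z = 218. δp/p = √((1·δx/x)² + (1·δz/z)²) = √(0.000977 + 0.00775) = 0.0934, so δp = 20.4.
Q = p + u: δQ = √(δp² + δu²) = √(415 + 13.0) = 20.7
Q = 272, so δQ/Q = 20.7/272 = 0.0760.

7.60%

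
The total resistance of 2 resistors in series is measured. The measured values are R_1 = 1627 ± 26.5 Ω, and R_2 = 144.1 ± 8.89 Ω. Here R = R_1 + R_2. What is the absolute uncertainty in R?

28.0 Ω

Each term contributes (cᵢ δxᵢ)² to (δR)²:
  (δR_1)² = 702;  (δR_2)² = 79.0
δR = √(781) = 28.0 Ω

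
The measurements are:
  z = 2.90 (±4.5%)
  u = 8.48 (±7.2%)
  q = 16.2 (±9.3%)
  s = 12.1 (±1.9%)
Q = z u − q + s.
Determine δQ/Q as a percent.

Let p = z·u = 24.6. δp/p = √((1·δz/z)² + (1·δu/u)²) = √(0.00203 + 0.00518) = 0.0849, so δp = 2.09.
Q = p − q + s: δQ = √(δp² + δq² + δs²) = √(4.36 + 2.27 + 0.0529) = 2.59
Q = 20.5, so δQ/Q = 2.59/20.5 = 0.126.

12.6%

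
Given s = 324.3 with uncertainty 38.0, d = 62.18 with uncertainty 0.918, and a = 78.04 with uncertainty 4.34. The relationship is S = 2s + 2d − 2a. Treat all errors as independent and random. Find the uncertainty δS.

76.5

Each term contributes (cᵢ δxᵢ)² to (δS)²:
  (2·δs)² = 5780;  (2·δd)² = 3.37;  (2·δa)² = 75.3
δS = √(5850) = 76.5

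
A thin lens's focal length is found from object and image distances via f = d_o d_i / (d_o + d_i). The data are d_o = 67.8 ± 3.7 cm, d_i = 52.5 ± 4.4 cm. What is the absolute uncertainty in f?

1.57 cm

∂f/∂d_o = (d_i/(d_o+d_i))² = 0.190;  ∂f/∂d_i = (d_o/(d_o+d_i))² = 0.318
δf = √((∂f/∂d_o · δd_o)² + (∂f/∂d_i · δd_i)²) = √(0.497 + 1.95) = 1.57 cm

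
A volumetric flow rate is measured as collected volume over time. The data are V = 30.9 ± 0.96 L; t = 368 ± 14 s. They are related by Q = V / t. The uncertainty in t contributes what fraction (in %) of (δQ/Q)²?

60.0%

(δQ/Q)² = (1·δV/V)² + (-1·δt/t)²
  V term: (1×0.0311)² = 0.000965
  t term: (-1×0.0380)² = 0.00145
Total = 0.00241. Share from t = 0.00145/0.00241 = 0.600.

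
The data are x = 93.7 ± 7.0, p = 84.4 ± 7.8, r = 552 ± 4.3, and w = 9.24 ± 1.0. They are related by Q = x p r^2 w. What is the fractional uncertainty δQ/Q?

0.161

For a monomial Q ∝ x, p, r^2, w, fractional errors add in quadrature:
  (1·δx/x)² = (1×0.0747)² = 0.00558;  (1·δp/p)² = (1×0.0924)² = 0.00854;  (2·δr/r)² = (2×0.00779)² = 0.000243;  (1·δw/w)² = (1×0.108)² = 0.0117
δQ/Q = √(0.0261) = 0.161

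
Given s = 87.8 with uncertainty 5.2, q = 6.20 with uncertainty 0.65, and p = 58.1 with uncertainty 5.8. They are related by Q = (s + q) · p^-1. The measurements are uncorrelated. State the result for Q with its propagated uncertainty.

Let u = s + q = 94.0. δu = √(δs² + δq²) = √(27.0 + 0.423) = 5.24, so δu/u = 0.0557.
Q is then a monomial in u, p:
δQ/Q = √((δu/u)² + (-1·δp/p)²) = √(0.00311 + 0.00997) = 0.114
Q = 1.62, so δQ = 0.114 × 1.62 = 0.185.

1.62 ± 0.185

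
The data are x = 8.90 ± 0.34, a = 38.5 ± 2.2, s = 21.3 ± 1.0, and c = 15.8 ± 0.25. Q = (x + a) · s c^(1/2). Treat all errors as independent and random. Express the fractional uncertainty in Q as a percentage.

Let u = x + a = 47.4. δu = √(δx² + δa²) = √(0.116 + 4.84) = 2.23, so δu/u = 0.0470.
Q is then a monomial in u, s, c:
δQ/Q = √((δu/u)² + (1·δs/s)² + (½·δc/c)²) = √(0.00221 + 0.00220 + 6.26e-05) = 0.0669

6.69%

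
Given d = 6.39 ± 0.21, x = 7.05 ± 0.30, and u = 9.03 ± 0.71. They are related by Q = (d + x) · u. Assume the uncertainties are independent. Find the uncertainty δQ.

10.1

Let w = d + x = 13.4. δw = √(δd² + δx²) = √(0.0441 + 0.0900) = 0.366, so δw/w = 0.0272.
Q is then a monomial in w, u:
δQ/Q = √((δw/w)² + (1·δu/u)²) = √(0.000742 + 0.00618) = 0.0832
Q = 121, so δQ = 0.0832 × 121 = 10.1.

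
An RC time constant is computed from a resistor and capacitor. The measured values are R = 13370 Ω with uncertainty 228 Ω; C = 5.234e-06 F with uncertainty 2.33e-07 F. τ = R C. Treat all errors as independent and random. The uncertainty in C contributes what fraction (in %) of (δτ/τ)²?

87.2%

(δτ/τ)² = (1·δR/R)² + (1·δC/C)²
  R term: (1×0.0171)² = 0.000291
  C term: (1×0.0445)² = 0.00198
Total = 0.00227. Share from C = 0.00198/0.00227 = 0.872.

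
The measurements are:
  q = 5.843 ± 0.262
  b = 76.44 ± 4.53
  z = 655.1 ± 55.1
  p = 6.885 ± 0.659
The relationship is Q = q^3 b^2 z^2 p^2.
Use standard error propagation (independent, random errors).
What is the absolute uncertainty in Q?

7.39e+12

Each factor contributes (exponent × relative error)² to (δQ/Q)²:
  (3·δq/q)² = (3×0.0448)² = 0.0181;  (2·δb/b)² = (2×0.0593)² = 0.0140;  (2·δz/z)² = (2×0.0841)² = 0.0283;  (2·δp/p)² = (2×0.0957)² = 0.0366
δQ/Q = √(0.0971) = 0.312
Q = 2.371e+13, so δQ = 0.312 × 2.371e+13 = 7.39e+12.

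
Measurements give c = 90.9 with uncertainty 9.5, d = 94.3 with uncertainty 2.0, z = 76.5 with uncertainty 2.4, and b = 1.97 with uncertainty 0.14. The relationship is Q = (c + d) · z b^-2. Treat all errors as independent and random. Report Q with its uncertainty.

Let u = c + d = 185. δu = √(δc² + δd²) = √(90.2 + 4.00) = 9.71, so δu/u = 0.0524.
Q is then a monomial in u, z, b:
δQ/Q = √((δu/u)² + (1·δz/z)² + (-2·δb/b)²) = √(0.00275 + 0.000984 + 0.0202) = 0.155
Q = 3650, so δQ = 0.155 × 3650 = 565.

3650 ± 565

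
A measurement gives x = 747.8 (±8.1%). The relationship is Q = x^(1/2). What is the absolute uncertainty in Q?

Q ∝ x^(1/2), so δQ/Q = |½| · δx/x = 0.5 × 0.0810 = 0.0405.
Q = 27.35, so δQ = 0.0405 × 27.35 = 1.11.

1.11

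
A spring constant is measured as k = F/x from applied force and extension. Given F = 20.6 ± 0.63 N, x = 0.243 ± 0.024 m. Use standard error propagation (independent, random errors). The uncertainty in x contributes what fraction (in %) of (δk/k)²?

(δk/k)² = (1·δF/F)² + (-1·δx/x)²
  F term: (1×0.0306)² = 0.000935
  x term: (-1×0.0988)² = 0.00975
Total = 0.0107. Share from x = 0.00975/0.0107 = 0.913.

91.3%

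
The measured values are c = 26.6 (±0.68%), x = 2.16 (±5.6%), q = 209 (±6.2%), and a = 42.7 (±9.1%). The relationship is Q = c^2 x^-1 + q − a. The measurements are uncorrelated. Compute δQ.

Let p = c^2·x^-1 = 328. δp/p = √((2·δc/c)² + (-1·δx/x)²) = √(0.000185 + 0.00314) = 0.0576, so δp = 18.9.
Q = p + q − a: δQ = √(δp² + δq² + δa²) = √(356 + 168 + 15.1) = 23.2

23.2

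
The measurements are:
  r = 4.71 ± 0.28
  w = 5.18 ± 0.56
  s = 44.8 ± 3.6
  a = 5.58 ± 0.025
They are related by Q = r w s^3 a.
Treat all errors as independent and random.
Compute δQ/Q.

Relative error in a monomial: (δQ/Q)² = Σ (nᵢ · δxᵢ/xᵢ)².
  (1·δr/r)² = (1×0.0594)² = 0.00353;  (1·δw/w)² = (1×0.108)² = 0.0117;  (3·δs/s)² = (3×0.0804)² = 0.0581;  (1·δa/a)² = (1×0.00448)² = 2.01e-05
δQ/Q = √(0.0734) = 0.271

0.271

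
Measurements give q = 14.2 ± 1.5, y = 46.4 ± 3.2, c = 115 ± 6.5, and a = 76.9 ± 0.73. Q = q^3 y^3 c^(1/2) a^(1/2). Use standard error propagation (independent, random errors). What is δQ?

Each factor contributes (exponent × relative error)² to (δQ/Q)²:
  (3·δq/q)² = (3×0.106)² = 0.100;  (3·δy/y)² = (3×0.0690)² = 0.0428;  (½·δc/c)² = (0.5×0.0565)² = 0.000799;  (½·δa/a)² = (0.5×0.00949)² = 2.25e-05
δQ/Q = √(0.144) = 0.380
Q = 2.69e+10, so δQ = 0.380 × 2.69e+10 = 1.02e+10.

1.02e+10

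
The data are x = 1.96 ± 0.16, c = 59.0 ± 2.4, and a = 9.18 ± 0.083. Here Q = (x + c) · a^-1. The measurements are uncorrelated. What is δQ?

Let u = x + c = 61.0. δu = √(δx² + δc²) = √(0.0256 + 5.76) = 2.41, so δu/u = 0.0395.
Q is then a monomial in u, a:
δQ/Q = √((δu/u)² + (-1·δa/a)²) = √(0.00156 + 8.17e-05) = 0.0405
Q = 6.64, so δQ = 0.0405 × 6.64 = 0.269.

0.269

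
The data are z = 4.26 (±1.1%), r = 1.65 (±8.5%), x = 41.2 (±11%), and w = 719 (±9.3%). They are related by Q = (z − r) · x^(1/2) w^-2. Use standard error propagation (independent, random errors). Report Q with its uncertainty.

Let u = z − r = 2.61. δu = √(δz² + δr²) = √(0.00220 + 0.0197) = 0.148, so δu/u = 0.0567.
Q is then a monomial in u, x, w:
δQ/Q = √((δu/u)² + (½·δx/x)² + (-2·δw/w)²) = √(0.00321 + 0.00302 + 0.0346) = 0.202
Q = 3.24e-05, so δQ = 0.202 × 3.24e-05 = 6.55e-06.

(3.24 ± 0.655) × 10^-5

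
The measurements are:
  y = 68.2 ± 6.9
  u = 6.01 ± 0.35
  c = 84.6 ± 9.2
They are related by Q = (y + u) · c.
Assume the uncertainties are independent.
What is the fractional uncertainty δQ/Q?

0.143

Let w = y + u = 74.2. δw = √(δy² + δu²) = √(47.6 + 0.122) = 6.91, so δw/w = 0.0931.
Q is then a monomial in w, c:
δQ/Q = √((δw/w)² + (1·δc/c)²) = √(0.00867 + 0.0118) = 0.143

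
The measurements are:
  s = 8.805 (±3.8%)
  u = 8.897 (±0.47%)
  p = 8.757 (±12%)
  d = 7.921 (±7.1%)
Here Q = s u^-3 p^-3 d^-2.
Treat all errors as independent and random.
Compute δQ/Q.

Q is a product of powers, so relative uncertainties combine in quadrature:
  (1·δs/s)² = (1×0.0380)² = 0.00144;  (-3·δu/u)² = (-3×0.00470)² = 0.000199;  (-3·δp/p)² = (-3×0.120)² = 0.130;  (-2·δd/d)² = (-2×0.0710)² = 0.0202
δQ/Q = √(0.151) = 0.389

0.389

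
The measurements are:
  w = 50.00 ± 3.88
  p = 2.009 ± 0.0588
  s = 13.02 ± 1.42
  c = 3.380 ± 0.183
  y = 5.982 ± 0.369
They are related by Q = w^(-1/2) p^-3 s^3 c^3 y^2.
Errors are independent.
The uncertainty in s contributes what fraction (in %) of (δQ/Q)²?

(δQ/Q)² = (−½·δw/w)² + (-3·δp/p)² + (3·δs/s)² + (3·δc/c)² + (2·δy/y)²
  w term: (-0.5×0.0776)² = 0.00151
  p term: (-3×0.0293)² = 0.00771
  s term: (3×0.109)² = 0.107
  c term: (3×0.0541)² = 0.0264
  y term: (2×0.0617)² = 0.0152
Total = 0.158. Share from s = 0.107/0.158 = 0.678.

67.8%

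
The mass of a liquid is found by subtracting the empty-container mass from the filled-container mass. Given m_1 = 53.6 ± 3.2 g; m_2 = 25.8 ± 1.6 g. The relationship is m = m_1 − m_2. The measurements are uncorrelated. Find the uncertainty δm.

Absolute uncertainties add in quadrature for a linear combination:
  (δm_1)² = 10.2;  (δm_2)² = 2.56
δm = √(12.8) = 3.58 g

3.58 g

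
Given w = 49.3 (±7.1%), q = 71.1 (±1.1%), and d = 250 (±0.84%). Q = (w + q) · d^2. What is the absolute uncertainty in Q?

Let u = w + q = 120. δu = √(δw² + δq²) = √(12.3 + 0.612) = 3.59, so δu/u = 0.0298.
Q is then a monomial in u, d:
δQ/Q = √((δu/u)² + (2·δd/d)²) = √(0.000887 + 0.000282) = 0.0342
Q = 7.52e+06, so δQ = 0.0342 × 7.52e+06 = 2.57e+05.

2.57e+05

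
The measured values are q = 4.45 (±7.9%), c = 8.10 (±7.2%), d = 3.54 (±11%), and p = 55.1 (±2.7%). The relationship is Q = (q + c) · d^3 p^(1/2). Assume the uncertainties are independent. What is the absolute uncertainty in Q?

1380

Let u = q + c = 12.6. δu = √(δq² + δc²) = √(0.124 + 0.340) = 0.681, so δu/u = 0.0543.
Q is then a monomial in u, d, p:
δQ/Q = √((δu/u)² + (3·δd/d)² + (½·δp/p)²) = √(0.00294 + 0.109 + 0.000182) = 0.335
Q = 4130, so δQ = 0.335 × 4130 = 1380.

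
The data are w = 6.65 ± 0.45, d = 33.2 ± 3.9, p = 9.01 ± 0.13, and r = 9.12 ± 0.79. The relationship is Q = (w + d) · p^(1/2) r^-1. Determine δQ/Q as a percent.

Let u = w + d = 39.9. δu = √(δw² + δd²) = √(0.203 + 15.2) = 3.93, so δu/u = 0.0985.
Q is then a monomial in u, p, r:
δQ/Q = √((δu/u)² + (½·δp/p)² + (-1·δr/r)²) = √(0.00971 + 5.2e-05 + 0.00750) = 0.131

13.1%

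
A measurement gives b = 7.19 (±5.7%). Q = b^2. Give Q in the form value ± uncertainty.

Relative error in a monomial: (δQ/Q)² = Σ (nᵢ · δxᵢ/xᵢ)².
  (2·δb/b)² = (2×0.0570)² = 0.0130
δQ/Q = √(0.0130) = 0.114
Q = 51.7, so δQ = 0.114 × 51.7 = 5.89.

51.7 ± 5.89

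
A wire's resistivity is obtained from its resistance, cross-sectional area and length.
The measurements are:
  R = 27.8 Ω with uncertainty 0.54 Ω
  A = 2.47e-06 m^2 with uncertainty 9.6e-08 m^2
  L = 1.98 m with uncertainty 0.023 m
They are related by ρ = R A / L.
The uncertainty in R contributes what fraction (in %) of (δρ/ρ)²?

(δρ/ρ)² = (1·δR/R)² + (1·δA/A)² + (-1·δL/L)²
  R term: (1×0.0194)² = 0.000377
  A term: (1×0.0389)² = 0.00151
  L term: (-1×0.0116)² = 0.000135
Total = 0.00202. Share from R = 0.000377/0.00202 = 0.187.

18.7%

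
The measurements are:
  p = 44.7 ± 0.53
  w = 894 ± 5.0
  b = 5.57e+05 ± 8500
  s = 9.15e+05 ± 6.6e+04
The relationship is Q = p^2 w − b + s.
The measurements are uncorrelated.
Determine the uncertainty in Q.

79500

Let h = p^2·w = 1.79e+06. δh/h = √((2·δp/p)² + (1·δw/w)²) = √(0.000562 + 3.13e-05) = 0.0244, so δh = 43500.
Q = h − b + s: δQ = √(δh² + δb² + δs²) = √(1.89e+09 + 7.22e+07 + 4.36e+09) = 79500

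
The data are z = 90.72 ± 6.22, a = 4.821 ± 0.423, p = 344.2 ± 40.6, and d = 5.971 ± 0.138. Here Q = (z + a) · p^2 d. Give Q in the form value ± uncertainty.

Let u = z + a = 95.54. δu = √(δz² + δa²) = √(38.7 + 0.179) = 6.23, so δu/u = 0.0653.
Q is then a monomial in u, p, d:
δQ/Q = √((δu/u)² + (2·δp/p)² + (1·δd/d)²) = √(0.00426 + 0.0557 + 0.000534) = 0.246
Q = 6.759e+07, so δQ = 0.246 × 6.759e+07 = 1.66e+07.

(6.759 ± 1.66) × 10^7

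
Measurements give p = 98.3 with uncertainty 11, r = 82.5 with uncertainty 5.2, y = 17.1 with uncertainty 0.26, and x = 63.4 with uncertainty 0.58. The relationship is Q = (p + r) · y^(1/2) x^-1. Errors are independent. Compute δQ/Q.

Let u = p + r = 181. δu = √(δp² + δr²) = √(121 + 27.0) = 12.2, so δu/u = 0.0673.
Q is then a monomial in u, y, x:
δQ/Q = √((δu/u)² + (½·δy/y)² + (-1·δx/x)²) = √(0.00453 + 5.78e-05 + 8.37e-05) = 0.0683

0.0683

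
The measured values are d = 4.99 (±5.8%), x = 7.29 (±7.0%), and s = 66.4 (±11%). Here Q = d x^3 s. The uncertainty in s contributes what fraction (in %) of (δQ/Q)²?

20.3%

(δQ/Q)² = (1·δd/d)² + (3·δx/x)² + (1·δs/s)²
  d term: (1×0.0580)² = 0.00336
  x term: (3×0.0700)² = 0.0441
  s term: (1×0.110)² = 0.0121
Total = 0.0596. Share from s = 0.0121/0.0596 = 0.203.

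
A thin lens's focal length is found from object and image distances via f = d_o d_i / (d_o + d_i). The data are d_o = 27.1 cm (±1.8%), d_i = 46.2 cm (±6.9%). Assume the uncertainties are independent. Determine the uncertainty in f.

∂f/∂d_o = (d_i/(d_o+d_i))² = 0.397;  ∂f/∂d_i = (d_o/(d_o+d_i))² = 0.137
δf = √((∂f/∂d_o · δd_o)² + (∂f/∂d_i · δd_i)²) = √(0.0376 + 0.190) = 0.477 cm

0.477 cm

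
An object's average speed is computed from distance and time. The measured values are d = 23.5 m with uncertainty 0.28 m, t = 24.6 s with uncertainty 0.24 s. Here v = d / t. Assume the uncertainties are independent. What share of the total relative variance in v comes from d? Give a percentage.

59.9%

(δv/v)² = (1·δd/d)² + (-1·δt/t)²
  d term: (1×0.0119)² = 0.000142
  t term: (-1×0.00976)² = 9.52e-05
Total = 0.000237. Share from d = 0.000142/0.000237 = 0.599.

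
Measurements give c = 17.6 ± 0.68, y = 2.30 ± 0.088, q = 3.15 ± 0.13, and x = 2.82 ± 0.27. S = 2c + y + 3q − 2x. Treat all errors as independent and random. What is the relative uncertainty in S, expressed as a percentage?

3.67%

Sums and differences: (δS)² = Σ (cᵢ δxᵢ)².
  (2·δc)² = 1.85;  (δy)² = 0.00774;  (3·δq)² = 0.152;  (2·δx)² = 0.292
δS = √(2.30) = 1.52
S = 41.3, so δS/S = 1.52/41.3 = 0.0367.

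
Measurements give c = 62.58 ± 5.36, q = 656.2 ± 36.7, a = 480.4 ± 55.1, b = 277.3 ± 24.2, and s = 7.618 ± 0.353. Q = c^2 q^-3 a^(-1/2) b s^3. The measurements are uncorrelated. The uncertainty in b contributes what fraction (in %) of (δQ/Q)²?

8.68%

(δQ/Q)² = (2·δc/c)² + (-3·δq/q)² + (−½·δa/a)² + (1·δb/b)² + (3·δs/s)²
  c term: (2×0.0857)² = 0.0293
  q term: (-3×0.0559)² = 0.0282
  a term: (-0.5×0.115)² = 0.00329
  b term: (1×0.0873)² = 0.00762
  s term: (3×0.0463)² = 0.0193
Total = 0.0877. Share from b = 0.00762/0.0877 = 0.0868.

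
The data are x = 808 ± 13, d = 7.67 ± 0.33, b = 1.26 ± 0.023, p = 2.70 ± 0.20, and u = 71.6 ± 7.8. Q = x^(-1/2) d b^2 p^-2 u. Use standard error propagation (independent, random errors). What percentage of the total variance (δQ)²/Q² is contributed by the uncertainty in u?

(δQ/Q)² = (−½·δx/x)² + (1·δd/d)² + (2·δb/b)² + (-2·δp/p)² + (1·δu/u)²
  x term: (-0.5×0.0161)² = 6.47e-05
  d term: (1×0.0430)² = 0.00185
  b term: (2×0.0183)² = 0.00133
  p term: (-2×0.0741)² = 0.0219
  u term: (1×0.109)² = 0.0119
Total = 0.0371. Share from u = 0.0119/0.0371 = 0.320.

32.0%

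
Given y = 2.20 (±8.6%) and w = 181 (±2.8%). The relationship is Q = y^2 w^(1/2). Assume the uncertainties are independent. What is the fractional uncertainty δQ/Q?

0.173

Q is a product of powers, so relative uncertainties combine in quadrature:
  (2·δy/y)² = (2×0.0860)² = 0.0296;  (½·δw/w)² = (0.5×0.0280)² = 0.000196
δQ/Q = √(0.0298) = 0.173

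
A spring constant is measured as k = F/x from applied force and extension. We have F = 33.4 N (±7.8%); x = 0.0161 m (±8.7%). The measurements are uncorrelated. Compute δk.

For a monomial k ∝ F, x^-1, fractional errors add in quadrature:
  (1·δF/F)² = (1×0.0780)² = 0.00608;  (-1·δx/x)² = (-1×0.0870)² = 0.00757
δk/k = √(0.0137) = 0.117
k = 2070 N/m, so δk = 0.117 × 2070 = 242 N/m.

242 N/m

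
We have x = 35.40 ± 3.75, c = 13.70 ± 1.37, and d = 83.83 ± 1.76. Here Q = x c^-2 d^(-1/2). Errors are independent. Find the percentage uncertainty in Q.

For a monomial Q ∝ x, c^-2, d^(-1/2), fractional errors add in quadrature:
  (1·δx/x)² = (1×0.106)² = 0.0112;  (-2·δc/c)² = (-2×0.100)² = 0.0400;  (−½·δd/d)² = (-0.5×0.0210)² = 0.000110
δQ/Q = √(0.0513) = 0.227

22.7%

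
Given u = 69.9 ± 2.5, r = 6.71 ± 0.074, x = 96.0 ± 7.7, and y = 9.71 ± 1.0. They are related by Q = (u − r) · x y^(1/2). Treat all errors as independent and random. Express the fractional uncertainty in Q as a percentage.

Let w = u − r = 63.2. δw = √(δu² + δr²) = √(6.25 + 0.00548) = 2.50, so δw/w = 0.0396.
Q is then a monomial in w, x, y:
δQ/Q = √((δw/w)² + (1·δx/x)² + (½·δy/y)²) = √(0.00157 + 0.00643 + 0.00265) = 0.103

10.3%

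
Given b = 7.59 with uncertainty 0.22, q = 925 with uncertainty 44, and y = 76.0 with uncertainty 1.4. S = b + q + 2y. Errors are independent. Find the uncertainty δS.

44.1

Sums and differences: (δS)² = Σ (cᵢ δxᵢ)².
  (δb)² = 0.0484;  (δq)² = 1940;  (2·δy)² = 7.84
δS = √(1940) = 44.1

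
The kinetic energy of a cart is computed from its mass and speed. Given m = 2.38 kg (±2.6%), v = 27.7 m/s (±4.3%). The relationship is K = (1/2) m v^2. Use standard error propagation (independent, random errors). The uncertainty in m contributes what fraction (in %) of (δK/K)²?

8.37%

(δK/K)² = (1·δm/m)² + (2·δv/v)²
  m term: (1×0.0260)² = 0.000676
  v term: (2×0.0430)² = 0.00740
Total = 0.00807. Share from m = 0.000676/0.00807 = 0.0837.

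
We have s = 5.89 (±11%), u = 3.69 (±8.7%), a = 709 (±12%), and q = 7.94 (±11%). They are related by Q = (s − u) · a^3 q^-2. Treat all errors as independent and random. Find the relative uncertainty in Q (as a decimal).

0.535

Let w = s − u = 2.20. δw = √(δs² + δu²) = √(0.420 + 0.103) = 0.723, so δw/w = 0.329.
Q is then a monomial in w, a, q:
δQ/Q = √((δw/w)² + (3·δa/a)² + (-2·δq/q)²) = √(0.108 + 0.130 + 0.0484) = 0.535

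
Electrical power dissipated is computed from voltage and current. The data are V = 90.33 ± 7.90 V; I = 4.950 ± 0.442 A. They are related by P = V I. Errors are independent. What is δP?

55.9 W

Relative error in a monomial: (δP/P)² = Σ (nᵢ · δxᵢ/xᵢ)².
  (1·δV/V)² = (1×0.0875)² = 0.00765;  (1·δI/I)² = (1×0.0893)² = 0.00797
δP/P = √(0.0156) = 0.125
P = 447.1 W, so δP = 0.125 × 447.1 = 55.9 W.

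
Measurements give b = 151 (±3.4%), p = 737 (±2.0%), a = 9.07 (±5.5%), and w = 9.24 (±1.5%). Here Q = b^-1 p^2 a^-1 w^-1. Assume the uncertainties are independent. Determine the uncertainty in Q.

Products/powers → add relative errors in quadrature, weighted by exponent:
  (-1·δb/b)² = (-1×0.0340)² = 0.00116;  (2·δp/p)² = (2×0.0200)² = 0.00160;  (-1·δa/a)² = (-1×0.0550)² = 0.00302;  (-1·δw/w)² = (-1×0.0150)² = 0.000225
δQ/Q = √(0.00601) = 0.0775
Q = 42.9, so δQ = 0.0775 × 42.9 = 3.33.

3.33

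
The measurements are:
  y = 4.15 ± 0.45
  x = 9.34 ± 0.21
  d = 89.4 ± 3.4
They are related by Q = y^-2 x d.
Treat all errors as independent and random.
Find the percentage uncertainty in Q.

Since Q is a product/quotient, work with relative uncertainties:
  (-2·δy/y)² = (-2×0.108)² = 0.0470;  (1·δx/x)² = (1×0.0225)² = 0.000506;  (1·δd/d)² = (1×0.0380)² = 0.00145
δQ/Q = √(0.0490) = 0.221

22.1%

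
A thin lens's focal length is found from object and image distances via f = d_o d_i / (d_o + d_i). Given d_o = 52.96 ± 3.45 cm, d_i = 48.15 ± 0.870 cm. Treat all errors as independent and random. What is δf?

∂f/∂d_o = (d_i/(d_o+d_i))² = 0.227;  ∂f/∂d_i = (d_o/(d_o+d_i))² = 0.274
δf = √((∂f/∂d_o · δd_o)² + (∂f/∂d_i · δd_i)²) = √(0.612 + 0.0570) = 0.818 cm

0.818 cm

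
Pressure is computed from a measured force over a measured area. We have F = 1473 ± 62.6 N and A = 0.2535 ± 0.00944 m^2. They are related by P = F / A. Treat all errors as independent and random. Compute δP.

328 Pa

Products/powers → add relative errors in quadrature, weighted by exponent:
  (1·δF/F)² = (1×0.0425)² = 0.00181;  (-1·δA/A)² = (-1×0.0372)² = 0.00139
δP/P = √(0.00319) = 0.0565
P = 5811 Pa, so δP = 0.0565 × 5811 = 328 Pa.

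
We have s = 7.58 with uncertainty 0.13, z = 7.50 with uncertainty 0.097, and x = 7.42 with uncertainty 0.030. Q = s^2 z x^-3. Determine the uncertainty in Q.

Relative error in a monomial: (δQ/Q)² = Σ (nᵢ · δxᵢ/xᵢ)².
  (2·δs/s)² = (2×0.0172)² = 0.00118;  (1·δz/z)² = (1×0.0129)² = 0.000167;  (-3·δx/x)² = (-3×0.00404)² = 0.000147
δQ/Q = √(0.00149) = 0.0386
Q = 1.05, so δQ = 0.0386 × 1.05 = 0.0407.

0.0407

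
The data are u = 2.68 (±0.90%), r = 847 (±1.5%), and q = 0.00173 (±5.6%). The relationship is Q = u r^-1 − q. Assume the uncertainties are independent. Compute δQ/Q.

0.0778

Let p = u·r^-1 = 0.00316. δp/p = √((1·δu/u)² + (-1·δr/r)²) = √(8.1e-05 + 0.000225) = 0.0175, so δp = 5.53e-05.
Q = p − q: δQ = √(δp² + δq²) = √(3.06e-09 + 9.39e-09) = 0.000112
Q = 0.00143, so δQ/Q = 0.000112/0.00143 = 0.0778.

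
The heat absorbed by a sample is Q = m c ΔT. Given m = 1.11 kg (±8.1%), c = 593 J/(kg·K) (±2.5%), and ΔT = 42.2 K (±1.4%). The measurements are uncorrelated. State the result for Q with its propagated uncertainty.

27800 ± 2390 J

Relative error in a monomial: (δQ/Q)² = Σ (nᵢ · δxᵢ/xᵢ)².
  (1·δm/m)² = (1×0.0810)² = 0.00656;  (1·δc/c)² = (1×0.0250)² = 0.000625;  (1·δΔT/ΔT)² = (1×0.0140)² = 0.000196
δQ/Q = √(0.00738) = 0.0859
Q = 27800 J, so δQ = 0.0859 × 27800 = 2390 J.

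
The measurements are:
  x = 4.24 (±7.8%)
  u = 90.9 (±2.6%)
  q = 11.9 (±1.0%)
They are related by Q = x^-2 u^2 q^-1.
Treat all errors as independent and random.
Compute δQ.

Each factor contributes (exponent × relative error)² to (δQ/Q)²:
  (-2·δx/x)² = (-2×0.0780)² = 0.0243;  (2·δu/u)² = (2×0.0260)² = 0.00270;  (-1·δq/q)² = (-1×0.0100)² = 0.000100
δQ/Q = √(0.0271) = 0.165
Q = 38.6, so δQ = 0.165 × 38.6 = 6.36.

6.36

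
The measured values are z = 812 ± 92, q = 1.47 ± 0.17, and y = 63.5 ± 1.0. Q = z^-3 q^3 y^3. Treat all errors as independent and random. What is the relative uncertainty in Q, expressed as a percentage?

48.8%

Q is a product of powers, so relative uncertainties combine in quadrature:
  (-3·δz/z)² = (-3×0.113)² = 0.116;  (3·δq/q)² = (3×0.116)² = 0.120;  (3·δy/y)² = (3×0.0157)² = 0.00223
δQ/Q = √(0.238) = 0.488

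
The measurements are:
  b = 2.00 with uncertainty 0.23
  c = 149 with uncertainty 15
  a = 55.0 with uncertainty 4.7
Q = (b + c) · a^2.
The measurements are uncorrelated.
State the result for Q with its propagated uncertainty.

Let u = b + c = 151. δu = √(δb² + δc²) = √(0.0529 + 225) = 15.0, so δu/u = 0.0993.
Q is then a monomial in u, a:
δQ/Q = √((δu/u)² + (2·δa/a)²) = √(0.00987 + 0.0292) = 0.198
Q = 4.57e+05, so δQ = 0.198 × 4.57e+05 = 90300.

(4.57 ± 0.903) × 10^5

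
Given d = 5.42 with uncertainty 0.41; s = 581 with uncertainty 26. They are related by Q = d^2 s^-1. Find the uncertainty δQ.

For a monomial Q ∝ d^2, s^-1, fractional errors add in quadrature:
  (2·δd/d)² = (2×0.0756)² = 0.0229;  (-1·δs/s)² = (-1×0.0448)² = 0.00200
δQ/Q = √(0.0249) = 0.158
Q = 0.0506, so δQ = 0.158 × 0.0506 = 0.00798.

0.00798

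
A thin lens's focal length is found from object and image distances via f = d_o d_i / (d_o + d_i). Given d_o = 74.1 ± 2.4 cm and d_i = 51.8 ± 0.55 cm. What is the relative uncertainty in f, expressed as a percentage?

1.47%

∂f/∂d_o = (d_i/(d_o+d_i))² = 0.169;  ∂f/∂d_i = (d_o/(d_o+d_i))² = 0.346
δf = √((∂f/∂d_o · δd_o)² + (∂f/∂d_i · δd_i)²) = √(0.165 + 0.0363) = 0.449 cm
f = 30.5 cm, so δf/f = 0.449/30.5 = 0.0147.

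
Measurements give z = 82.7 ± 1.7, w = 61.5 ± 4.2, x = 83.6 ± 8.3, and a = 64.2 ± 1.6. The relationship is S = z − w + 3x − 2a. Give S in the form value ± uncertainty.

144 ± 25.5

For a sum/difference, combine absolute errors in quadrature:
  (δz)² = 2.89;  (δw)² = 17.6;  (3·δx)² = 620;  (2·δa)² = 10.2
δS = √(651) = 25.5
S = 144.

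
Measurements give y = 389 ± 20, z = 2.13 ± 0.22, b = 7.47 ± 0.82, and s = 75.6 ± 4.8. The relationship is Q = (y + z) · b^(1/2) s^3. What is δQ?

Let u = y + z = 391. δu = √(δy² + δz²) = √(400 + 0.0484) = 20.0, so δu/u = 0.0511.
Q is then a monomial in u, b, s:
δQ/Q = √((δu/u)² + (½·δb/b)² + (3·δs/s)²) = √(0.00261 + 0.00301 + 0.0363) = 0.205
Q = 4.62e+08, so δQ = 0.205 × 4.62e+08 = 9.46e+07.

9.46e+07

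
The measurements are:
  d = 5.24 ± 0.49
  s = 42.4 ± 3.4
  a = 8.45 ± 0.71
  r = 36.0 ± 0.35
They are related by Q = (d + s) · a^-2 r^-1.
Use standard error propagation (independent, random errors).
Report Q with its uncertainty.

Let u = d + s = 47.6. δu = √(δd² + δs²) = √(0.240 + 11.6) = 3.44, so δu/u = 0.0721.
Q is then a monomial in u, a, r:
δQ/Q = √((δu/u)² + (-2·δa/a)² + (-1·δr/r)²) = √(0.00520 + 0.0282 + 9.45e-05) = 0.183
Q = 0.0185, so δQ = 0.183 × 0.0185 = 0.00339.

0.0185 ± 0.00339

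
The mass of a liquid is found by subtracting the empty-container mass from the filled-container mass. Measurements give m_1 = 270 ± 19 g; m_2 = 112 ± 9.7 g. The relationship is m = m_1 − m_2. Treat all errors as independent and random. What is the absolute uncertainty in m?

For a sum/difference, combine absolute errors in quadrature:
  (δm_1)² = 361;  (δm_2)² = 94.1
δm = √(455) = 21.3 g

21.3 g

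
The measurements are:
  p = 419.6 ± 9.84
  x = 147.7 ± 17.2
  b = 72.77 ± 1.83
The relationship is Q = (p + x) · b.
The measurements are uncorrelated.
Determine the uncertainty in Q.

1780

Let u = p + x = 567.3. δu = √(δp² + δx²) = √(96.8 + 296) = 19.8, so δu/u = 0.0349.
Q is then a monomial in u, b:
δQ/Q = √((δu/u)² + (1·δb/b)²) = √(0.00122 + 0.000632) = 0.0430
Q = 41280, so δQ = 0.0430 × 41280 = 1780.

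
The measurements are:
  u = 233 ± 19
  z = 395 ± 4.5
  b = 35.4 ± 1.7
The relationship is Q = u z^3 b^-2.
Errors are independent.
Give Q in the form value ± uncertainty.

(1.15 ± 0.150) × 10^7

Relative error in a monomial: (δQ/Q)² = Σ (nᵢ · δxᵢ/xᵢ)².
  (1·δu/u)² = (1×0.0815)² = 0.00665;  (3·δz/z)² = (3×0.0114)² = 0.00117;  (-2·δb/b)² = (-2×0.0480)² = 0.00922
δQ/Q = √(0.0170) = 0.131
Q = 1.15e+07, so δQ = 0.131 × 1.15e+07 = 1.5e+06.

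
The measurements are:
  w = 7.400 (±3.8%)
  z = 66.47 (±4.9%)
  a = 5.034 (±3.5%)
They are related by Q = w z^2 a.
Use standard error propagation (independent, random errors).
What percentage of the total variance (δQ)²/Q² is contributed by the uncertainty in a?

9.98%

(δQ/Q)² = (1·δw/w)² + (2·δz/z)² + (1·δa/a)²
  w term: (1×0.0380)² = 0.00144
  z term: (2×0.0490)² = 0.00960
  a term: (1×0.0350)² = 0.00123
Total = 0.0123. Share from a = 0.00123/0.0123 = 0.0998.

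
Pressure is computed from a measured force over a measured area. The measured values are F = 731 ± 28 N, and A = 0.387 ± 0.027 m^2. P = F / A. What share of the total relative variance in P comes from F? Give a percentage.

23.2%

(δP/P)² = (1·δF/F)² + (-1·δA/A)²
  F term: (1×0.0383)² = 0.00147
  A term: (-1×0.0698)² = 0.00487
Total = 0.00633. Share from F = 0.00147/0.00633 = 0.232.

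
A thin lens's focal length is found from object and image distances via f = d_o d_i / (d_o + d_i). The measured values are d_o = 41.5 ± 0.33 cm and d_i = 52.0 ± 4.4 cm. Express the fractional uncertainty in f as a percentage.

∂f/∂d_o = (d_i/(d_o+d_i))² = 0.309;  ∂f/∂d_i = (d_o/(d_o+d_i))² = 0.197
δf = √((∂f/∂d_o · δd_o)² + (∂f/∂d_i · δd_i)²) = √(0.0104 + 0.751) = 0.873 cm
f = 23.1 cm, so δf/f = 0.873/23.1 = 0.0378.

3.78%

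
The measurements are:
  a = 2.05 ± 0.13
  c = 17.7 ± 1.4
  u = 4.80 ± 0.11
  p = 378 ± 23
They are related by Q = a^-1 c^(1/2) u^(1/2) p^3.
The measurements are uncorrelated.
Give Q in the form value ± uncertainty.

For a monomial Q ∝ a^-1, c^(1/2), u^(1/2), p^3, fractional errors add in quadrature:
  (-1·δa/a)² = (-1×0.0634)² = 0.00402;  (½·δc/c)² = (0.5×0.0791)² = 0.00156;  (½·δu/u)² = (0.5×0.0229)² = 0.000131;  (3·δp/p)² = (3×0.0608)² = 0.0333
δQ/Q = √(0.0390) = 0.198
Q = 2.43e+08, so δQ = 0.198 × 2.43e+08 = 4.8e+07.

(2.43 ± 0.480) × 10^8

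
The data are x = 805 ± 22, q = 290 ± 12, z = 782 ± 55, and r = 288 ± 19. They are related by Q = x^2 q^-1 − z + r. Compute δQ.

Let p = x^2·q^-1 = 2230. δp/p = √((2·δx/x)² + (-1·δq/q)²) = √(0.00299 + 0.00171) = 0.0686, so δp = 153.
Q = p − z + r: δQ = √(δp² + δz² + δr²) = √(23500 + 3020 + 361) = 164

164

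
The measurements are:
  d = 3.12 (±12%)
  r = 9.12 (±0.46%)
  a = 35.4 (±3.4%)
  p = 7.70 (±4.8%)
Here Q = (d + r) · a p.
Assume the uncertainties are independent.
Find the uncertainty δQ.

Let u = d + r = 12.2. δu = √(δd² + δr²) = √(0.140 + 0.00176) = 0.377, so δu/u = 0.0308.
Q is then a monomial in u, a, p:
δQ/Q = √((δu/u)² + (1·δa/a)² + (1·δp/p)²) = √(0.000947 + 0.00116 + 0.00230) = 0.0664
Q = 3340, so δQ = 0.0664 × 3340 = 221.

221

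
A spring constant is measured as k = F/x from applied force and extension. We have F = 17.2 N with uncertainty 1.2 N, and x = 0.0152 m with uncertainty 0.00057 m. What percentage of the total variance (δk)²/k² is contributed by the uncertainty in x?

22.4%

(δk/k)² = (1·δF/F)² + (-1·δx/x)²
  F term: (1×0.0698)² = 0.00487
  x term: (-1×0.0375)² = 0.00141
Total = 0.00627. Share from x = 0.00141/0.00627 = 0.224.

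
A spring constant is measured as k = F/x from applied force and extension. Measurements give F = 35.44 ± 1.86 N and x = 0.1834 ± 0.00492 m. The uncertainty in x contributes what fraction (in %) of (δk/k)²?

20.7%

(δk/k)² = (1·δF/F)² + (-1·δx/x)²
  F term: (1×0.0525)² = 0.00275
  x term: (-1×0.0268)² = 0.000720
Total = 0.00347. Share from x = 0.000720/0.00347 = 0.207.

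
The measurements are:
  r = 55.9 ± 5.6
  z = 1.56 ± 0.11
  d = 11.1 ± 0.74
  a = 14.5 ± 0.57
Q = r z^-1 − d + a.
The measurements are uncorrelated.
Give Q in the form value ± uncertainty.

39.2 ± 4.49

Let p = r·z^-1 = 35.8. δp/p = √((1·δr/r)² + (-1·δz/z)²) = √(0.0100 + 0.00497) = 0.123, so δp = 4.39.
Q = p − d + a: δQ = √(δp² + δd² + δa²) = √(19.3 + 0.548 + 0.325) = 4.49
Q = 39.2.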